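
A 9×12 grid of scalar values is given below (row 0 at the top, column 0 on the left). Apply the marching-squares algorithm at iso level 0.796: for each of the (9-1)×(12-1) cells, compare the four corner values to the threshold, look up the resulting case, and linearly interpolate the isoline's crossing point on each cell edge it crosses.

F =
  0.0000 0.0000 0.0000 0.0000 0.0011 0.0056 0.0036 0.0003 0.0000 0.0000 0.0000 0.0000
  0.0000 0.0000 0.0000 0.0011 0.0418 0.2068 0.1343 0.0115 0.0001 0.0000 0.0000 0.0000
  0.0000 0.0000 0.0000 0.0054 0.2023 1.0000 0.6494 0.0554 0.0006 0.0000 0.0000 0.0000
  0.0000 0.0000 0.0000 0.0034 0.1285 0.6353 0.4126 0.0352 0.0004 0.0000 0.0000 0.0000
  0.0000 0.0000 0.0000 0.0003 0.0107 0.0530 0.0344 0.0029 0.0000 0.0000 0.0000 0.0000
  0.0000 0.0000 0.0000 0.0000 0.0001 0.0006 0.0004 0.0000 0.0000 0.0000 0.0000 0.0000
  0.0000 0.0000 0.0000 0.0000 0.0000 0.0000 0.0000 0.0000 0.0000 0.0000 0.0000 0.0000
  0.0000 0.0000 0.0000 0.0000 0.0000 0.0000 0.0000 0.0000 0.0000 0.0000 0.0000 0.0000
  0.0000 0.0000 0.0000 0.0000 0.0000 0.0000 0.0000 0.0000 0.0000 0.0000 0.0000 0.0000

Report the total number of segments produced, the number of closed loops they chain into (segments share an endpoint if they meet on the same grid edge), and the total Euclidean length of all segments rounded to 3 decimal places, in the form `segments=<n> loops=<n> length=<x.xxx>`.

segments=4 loops=1 length=2.421

cell (1,4): code 0100 → (1.743,5.000)–(2.000,4.744)
cell (1,5): code 1000 → (2.000,5.582)–(1.743,5.000)
cell (2,4): code 0010 → (2.000,4.744)–(2.559,5.000)
cell (2,5): code 0001 → (2.559,5.000)–(2.000,5.582)
total: 4 segments, chained into 1 closed loop(s), length Σ = 2.421031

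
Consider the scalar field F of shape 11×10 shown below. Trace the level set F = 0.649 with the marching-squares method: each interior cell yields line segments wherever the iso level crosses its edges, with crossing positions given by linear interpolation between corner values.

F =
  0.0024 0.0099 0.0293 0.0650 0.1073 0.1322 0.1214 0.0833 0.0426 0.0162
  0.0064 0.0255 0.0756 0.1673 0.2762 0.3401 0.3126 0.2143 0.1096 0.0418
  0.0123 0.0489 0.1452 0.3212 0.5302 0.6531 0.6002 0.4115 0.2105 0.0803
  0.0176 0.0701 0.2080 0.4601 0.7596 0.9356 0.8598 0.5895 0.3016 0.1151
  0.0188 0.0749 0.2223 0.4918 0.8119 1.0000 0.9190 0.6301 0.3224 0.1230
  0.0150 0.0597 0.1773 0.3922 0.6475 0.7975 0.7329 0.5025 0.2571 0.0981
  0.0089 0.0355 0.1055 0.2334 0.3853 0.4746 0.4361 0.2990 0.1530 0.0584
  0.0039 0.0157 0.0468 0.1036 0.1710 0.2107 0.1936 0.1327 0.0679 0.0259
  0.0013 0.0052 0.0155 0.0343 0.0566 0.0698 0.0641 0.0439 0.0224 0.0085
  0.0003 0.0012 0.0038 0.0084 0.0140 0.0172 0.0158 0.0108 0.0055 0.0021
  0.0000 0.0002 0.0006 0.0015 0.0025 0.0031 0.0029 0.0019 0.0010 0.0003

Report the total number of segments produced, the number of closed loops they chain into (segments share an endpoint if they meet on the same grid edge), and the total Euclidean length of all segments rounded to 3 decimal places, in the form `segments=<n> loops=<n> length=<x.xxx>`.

segments=14 loops=1 length=10.754

cell (1,4): code 0100 → (1.987,5.000)–(2.000,4.967)
cell (1,5): code 1000 → (2.000,5.078)–(1.987,5.000)
cell (2,3): code 0100 → (2.518,4.000)–(3.000,3.631)
cell (2,4): code 1110 → (2.000,4.967)–(2.518,4.000)
cell (2,5): code 1101 → (2.188,6.000)–(2.000,5.078)
cell (2,6): code 1000 → (3.000,6.780)–(2.188,6.000)
cell (3,3): code 0110 → (3.000,3.631)–(4.000,3.491)
cell (3,6): code 1001 → (4.000,6.935)–(3.000,6.780)
cell (4,3): code 0010 → (4.000,3.491)–(4.991,4.000)
cell (4,4): code 0111 → (4.991,4.000)–(5.000,4.010)
cell (4,6): code 1001 → (5.000,6.364)–(4.000,6.935)
cell (5,4): code 0010 → (5.000,4.010)–(5.460,5.000)
cell (5,5): code 0011 → (5.460,5.000)–(5.283,6.000)
cell (5,6): code 0001 → (5.283,6.000)–(5.000,6.364)
total: 14 segments, chained into 1 closed loop(s), length Σ = 10.754179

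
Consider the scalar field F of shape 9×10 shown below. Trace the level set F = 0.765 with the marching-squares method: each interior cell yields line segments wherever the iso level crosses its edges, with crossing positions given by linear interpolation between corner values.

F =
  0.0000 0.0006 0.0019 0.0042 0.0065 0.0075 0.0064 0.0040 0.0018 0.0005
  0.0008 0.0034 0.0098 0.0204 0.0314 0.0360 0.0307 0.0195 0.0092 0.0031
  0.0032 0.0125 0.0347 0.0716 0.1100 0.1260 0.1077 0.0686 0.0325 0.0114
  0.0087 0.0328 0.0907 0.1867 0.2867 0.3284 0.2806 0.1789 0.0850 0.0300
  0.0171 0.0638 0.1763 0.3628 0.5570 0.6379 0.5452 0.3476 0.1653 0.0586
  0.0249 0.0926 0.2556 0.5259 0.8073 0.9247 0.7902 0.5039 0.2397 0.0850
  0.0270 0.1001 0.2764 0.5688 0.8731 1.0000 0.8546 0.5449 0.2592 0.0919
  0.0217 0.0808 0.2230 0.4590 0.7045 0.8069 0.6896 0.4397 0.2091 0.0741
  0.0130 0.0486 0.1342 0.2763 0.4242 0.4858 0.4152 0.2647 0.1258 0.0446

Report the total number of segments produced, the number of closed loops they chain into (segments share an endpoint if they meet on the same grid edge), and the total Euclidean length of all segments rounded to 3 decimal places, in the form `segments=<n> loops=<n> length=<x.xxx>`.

segments=12 loops=1 length=8.211

cell (4,3): code 0100 → (4.831,4.000)–(5.000,3.850)
cell (4,4): code 1100 → (4.443,5.000)–(4.831,4.000)
cell (4,5): code 1100 → (4.897,6.000)–(4.443,5.000)
cell (4,6): code 1000 → (5.000,6.088)–(4.897,6.000)
cell (5,3): code 0110 → (5.000,3.850)–(6.000,3.645)
cell (5,6): code 1001 → (6.000,6.289)–(5.000,6.088)
cell (6,3): code 0010 → (6.000,3.645)–(6.641,4.000)
cell (6,4): code 0111 → (6.641,4.000)–(7.000,4.591)
cell (6,5): code 1011 → (7.000,5.357)–(6.543,6.000)
cell (6,6): code 0001 → (6.543,6.000)–(6.000,6.289)
cell (7,4): code 0010 → (7.000,4.591)–(7.130,5.000)
cell (7,5): code 0001 → (7.130,5.000)–(7.000,5.357)
total: 12 segments, chained into 1 closed loop(s), length Σ = 8.211185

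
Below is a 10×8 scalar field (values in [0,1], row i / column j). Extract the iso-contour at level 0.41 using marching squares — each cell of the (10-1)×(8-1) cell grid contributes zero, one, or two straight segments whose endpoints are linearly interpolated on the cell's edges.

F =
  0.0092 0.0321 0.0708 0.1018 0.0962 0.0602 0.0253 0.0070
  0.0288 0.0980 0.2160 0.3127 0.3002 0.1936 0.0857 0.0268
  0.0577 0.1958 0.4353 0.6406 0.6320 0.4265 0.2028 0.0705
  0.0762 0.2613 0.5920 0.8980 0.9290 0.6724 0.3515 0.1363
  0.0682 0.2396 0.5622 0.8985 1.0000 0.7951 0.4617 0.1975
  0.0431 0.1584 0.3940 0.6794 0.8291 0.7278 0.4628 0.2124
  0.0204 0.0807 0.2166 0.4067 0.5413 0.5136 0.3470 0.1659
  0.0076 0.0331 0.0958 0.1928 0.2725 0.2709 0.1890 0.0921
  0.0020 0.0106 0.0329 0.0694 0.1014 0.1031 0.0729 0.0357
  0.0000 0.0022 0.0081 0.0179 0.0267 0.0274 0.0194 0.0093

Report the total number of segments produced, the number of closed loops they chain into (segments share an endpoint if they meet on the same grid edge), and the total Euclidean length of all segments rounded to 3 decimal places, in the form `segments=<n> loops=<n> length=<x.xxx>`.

cell (1,1): code 0100 → (1.885,2.000)–(2.000,1.894)
cell (1,2): code 1100 → (1.297,3.000)–(1.885,2.000)
cell (1,3): code 1100 → (1.331,4.000)–(1.297,3.000)
cell (1,4): code 1100 → (1.929,5.000)–(1.331,4.000)
cell (1,5): code 1000 → (2.000,5.074)–(1.929,5.000)
cell (2,1): code 0110 → (2.000,1.894)–(3.000,1.450)
cell (2,5): code 1001 → (3.000,5.818)–(2.000,5.074)
cell (3,1): code 0110 → (3.000,1.450)–(4.000,1.528)
cell (3,5): code 1101 → (3.531,6.000)–(3.000,5.818)
cell (3,6): code 1000 → (4.000,6.196)–(3.531,6.000)
cell (4,1): code 0010 → (4.000,1.528)–(4.905,2.000)
cell (4,2): code 0111 → (4.905,2.000)–(5.000,2.056)
cell (4,6): code 1001 → (5.000,6.211)–(4.000,6.196)
cell (5,2): code 0010 → (5.000,2.056)–(5.988,3.000)
cell (5,3): code 0111 → (5.988,3.000)–(6.000,3.025)
cell (5,5): code 1011 → (6.000,5.622)–(5.456,6.000)
cell (5,6): code 0001 → (5.456,6.000)–(5.000,6.211)
cell (6,3): code 0010 → (6.000,3.025)–(6.488,4.000)
cell (6,4): code 0011 → (6.488,4.000)–(6.427,5.000)
cell (6,5): code 0001 → (6.427,5.000)–(6.000,5.622)
total: 20 segments, chained into 1 closed loop(s), length Σ = 15.534797

segments=20 loops=1 length=15.535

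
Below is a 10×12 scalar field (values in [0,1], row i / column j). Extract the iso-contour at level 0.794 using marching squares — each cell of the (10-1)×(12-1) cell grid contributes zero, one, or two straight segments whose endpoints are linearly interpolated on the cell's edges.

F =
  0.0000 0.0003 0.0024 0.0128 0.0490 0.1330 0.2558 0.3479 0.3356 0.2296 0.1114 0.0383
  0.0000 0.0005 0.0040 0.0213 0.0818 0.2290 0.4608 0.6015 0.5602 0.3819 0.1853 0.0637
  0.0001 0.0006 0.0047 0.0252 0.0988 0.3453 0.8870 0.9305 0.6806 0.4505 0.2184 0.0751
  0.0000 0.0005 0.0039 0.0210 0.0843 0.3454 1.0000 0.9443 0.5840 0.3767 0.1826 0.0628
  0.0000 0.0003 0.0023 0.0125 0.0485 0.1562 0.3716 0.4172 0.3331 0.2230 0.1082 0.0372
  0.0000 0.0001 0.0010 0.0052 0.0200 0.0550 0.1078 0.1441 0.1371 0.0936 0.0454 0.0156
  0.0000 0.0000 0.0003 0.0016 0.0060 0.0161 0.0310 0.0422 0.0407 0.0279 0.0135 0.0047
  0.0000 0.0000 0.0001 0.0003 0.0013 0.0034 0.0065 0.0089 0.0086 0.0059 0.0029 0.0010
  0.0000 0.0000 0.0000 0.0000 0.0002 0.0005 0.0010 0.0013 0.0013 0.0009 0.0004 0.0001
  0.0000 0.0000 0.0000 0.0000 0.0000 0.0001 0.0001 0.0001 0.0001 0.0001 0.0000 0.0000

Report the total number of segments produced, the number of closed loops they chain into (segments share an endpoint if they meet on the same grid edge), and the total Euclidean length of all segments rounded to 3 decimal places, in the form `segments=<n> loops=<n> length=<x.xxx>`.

segments=8 loops=1 length=5.962

cell (1,5): code 0100 → (1.782,6.000)–(2.000,5.828)
cell (1,6): code 1100 → (1.585,7.000)–(1.782,6.000)
cell (1,7): code 1000 → (2.000,7.546)–(1.585,7.000)
cell (2,5): code 0110 → (2.000,5.828)–(3.000,5.685)
cell (2,7): code 1001 → (3.000,7.417)–(2.000,7.546)
cell (3,5): code 0010 → (3.000,5.685)–(3.328,6.000)
cell (3,6): code 0011 → (3.328,6.000)–(3.285,7.000)
cell (3,7): code 0001 → (3.285,7.000)–(3.000,7.417)
total: 8 segments, chained into 1 closed loop(s), length Σ = 5.961827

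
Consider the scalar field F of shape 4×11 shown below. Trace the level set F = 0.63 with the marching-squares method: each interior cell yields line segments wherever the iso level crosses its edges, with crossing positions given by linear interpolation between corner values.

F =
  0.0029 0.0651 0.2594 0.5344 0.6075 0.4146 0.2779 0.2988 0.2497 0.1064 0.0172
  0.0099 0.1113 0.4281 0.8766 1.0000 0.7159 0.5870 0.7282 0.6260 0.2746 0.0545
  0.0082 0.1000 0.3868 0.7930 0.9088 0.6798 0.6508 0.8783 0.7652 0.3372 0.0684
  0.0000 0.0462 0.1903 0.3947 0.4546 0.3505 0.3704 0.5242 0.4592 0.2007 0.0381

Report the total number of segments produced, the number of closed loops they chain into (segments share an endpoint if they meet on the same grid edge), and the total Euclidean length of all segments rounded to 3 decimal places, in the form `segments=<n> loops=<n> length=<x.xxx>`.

segments=18 loops=1 length=15.600

cell (0,2): code 0100 → (0.279,3.000)–(1.000,2.450)
cell (0,3): code 1100 → (0.057,4.000)–(0.279,3.000)
cell (0,4): code 1100 → (0.715,5.000)–(0.057,4.000)
cell (0,5): code 1000 → (1.000,5.666)–(0.715,5.000)
cell (0,6): code 0100 → (0.771,7.000)–(1.000,6.305)
cell (0,7): code 1000 → (1.000,7.961)–(0.771,7.000)
cell (1,2): code 0110 → (1.000,2.450)–(2.000,2.599)
cell (1,5): code 1101 → (1.674,6.000)–(1.000,5.666)
cell (1,6): code 1110 → (1.000,6.305)–(1.674,6.000)
cell (1,7): code 1101 → (1.029,8.000)–(1.000,7.961)
cell (1,8): code 1000 → (2.000,8.316)–(1.029,8.000)
cell (2,2): code 0010 → (2.000,2.599)–(2.409,3.000)
cell (2,3): code 0011 → (2.409,3.000)–(2.614,4.000)
cell (2,4): code 0011 → (2.614,4.000)–(2.151,5.000)
cell (2,5): code 0011 → (2.151,5.000)–(2.074,6.000)
cell (2,6): code 0011 → (2.074,6.000)–(2.701,7.000)
cell (2,7): code 0011 → (2.701,7.000)–(2.442,8.000)
cell (2,8): code 0001 → (2.442,8.000)–(2.000,8.316)
total: 18 segments, chained into 1 closed loop(s), length Σ = 15.599939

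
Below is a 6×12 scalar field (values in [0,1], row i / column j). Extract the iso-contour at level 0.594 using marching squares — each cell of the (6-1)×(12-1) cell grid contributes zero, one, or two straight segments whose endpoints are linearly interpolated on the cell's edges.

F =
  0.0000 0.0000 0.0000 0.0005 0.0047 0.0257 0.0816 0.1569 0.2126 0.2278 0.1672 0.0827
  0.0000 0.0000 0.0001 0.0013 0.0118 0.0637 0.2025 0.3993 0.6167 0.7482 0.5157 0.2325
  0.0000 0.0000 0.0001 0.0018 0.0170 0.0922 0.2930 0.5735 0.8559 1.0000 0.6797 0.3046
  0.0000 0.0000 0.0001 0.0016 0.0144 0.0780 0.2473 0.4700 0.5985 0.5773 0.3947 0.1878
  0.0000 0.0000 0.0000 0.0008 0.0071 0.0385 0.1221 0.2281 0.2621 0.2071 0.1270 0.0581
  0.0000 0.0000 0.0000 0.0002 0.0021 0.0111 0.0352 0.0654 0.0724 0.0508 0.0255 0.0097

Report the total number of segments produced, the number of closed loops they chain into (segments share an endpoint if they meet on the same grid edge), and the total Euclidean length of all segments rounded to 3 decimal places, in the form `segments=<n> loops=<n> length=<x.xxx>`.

segments=12 loops=1 length=8.278

cell (0,7): code 0100 → (0.944,8.000)–(1.000,7.896)
cell (0,8): code 1100 → (0.704,9.000)–(0.944,8.000)
cell (0,9): code 1000 → (1.000,9.663)–(0.704,9.000)
cell (1,7): code 0110 → (1.000,7.896)–(2.000,7.073)
cell (1,9): code 1101 → (1.477,10.000)–(1.000,9.663)
cell (1,10): code 1000 → (2.000,10.228)–(1.477,10.000)
cell (2,7): code 0110 → (2.000,7.073)–(3.000,7.965)
cell (2,8): code 1011 → (3.000,8.212)–(2.960,9.000)
cell (2,9): code 0011 → (2.960,9.000)–(2.301,10.000)
cell (2,10): code 0001 → (2.301,10.000)–(2.000,10.228)
cell (3,7): code 0010 → (3.000,7.965)–(3.013,8.000)
cell (3,8): code 0001 → (3.013,8.000)–(3.000,8.212)
total: 12 segments, chained into 1 closed loop(s), length Σ = 8.277988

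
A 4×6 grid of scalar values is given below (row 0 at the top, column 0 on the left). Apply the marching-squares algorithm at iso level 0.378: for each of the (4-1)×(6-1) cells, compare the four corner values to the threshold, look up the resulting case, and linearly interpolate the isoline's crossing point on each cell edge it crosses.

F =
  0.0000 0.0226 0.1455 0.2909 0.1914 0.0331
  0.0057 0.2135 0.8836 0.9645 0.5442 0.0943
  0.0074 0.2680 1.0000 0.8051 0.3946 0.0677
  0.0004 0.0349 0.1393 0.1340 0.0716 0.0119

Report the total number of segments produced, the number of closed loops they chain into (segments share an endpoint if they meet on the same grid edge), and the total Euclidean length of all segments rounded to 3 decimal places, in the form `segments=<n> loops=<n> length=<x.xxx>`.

cell (0,1): code 0100 → (0.315,2.000)–(1.000,1.245)
cell (0,2): code 1100 → (0.129,3.000)–(0.315,2.000)
cell (0,3): code 1100 → (0.529,4.000)–(0.129,3.000)
cell (0,4): code 1000 → (1.000,4.369)–(0.529,4.000)
cell (1,1): code 0110 → (1.000,1.245)–(2.000,1.150)
cell (1,4): code 1001 → (2.000,4.051)–(1.000,4.369)
cell (2,1): code 0010 → (2.000,1.150)–(2.723,2.000)
cell (2,2): code 0011 → (2.723,2.000)–(2.636,3.000)
cell (2,3): code 0011 → (2.636,3.000)–(2.051,4.000)
cell (2,4): code 0001 → (2.051,4.000)–(2.000,4.051)
total: 10 segments, chained into 1 closed loop(s), length Σ = 9.115771

segments=10 loops=1 length=9.116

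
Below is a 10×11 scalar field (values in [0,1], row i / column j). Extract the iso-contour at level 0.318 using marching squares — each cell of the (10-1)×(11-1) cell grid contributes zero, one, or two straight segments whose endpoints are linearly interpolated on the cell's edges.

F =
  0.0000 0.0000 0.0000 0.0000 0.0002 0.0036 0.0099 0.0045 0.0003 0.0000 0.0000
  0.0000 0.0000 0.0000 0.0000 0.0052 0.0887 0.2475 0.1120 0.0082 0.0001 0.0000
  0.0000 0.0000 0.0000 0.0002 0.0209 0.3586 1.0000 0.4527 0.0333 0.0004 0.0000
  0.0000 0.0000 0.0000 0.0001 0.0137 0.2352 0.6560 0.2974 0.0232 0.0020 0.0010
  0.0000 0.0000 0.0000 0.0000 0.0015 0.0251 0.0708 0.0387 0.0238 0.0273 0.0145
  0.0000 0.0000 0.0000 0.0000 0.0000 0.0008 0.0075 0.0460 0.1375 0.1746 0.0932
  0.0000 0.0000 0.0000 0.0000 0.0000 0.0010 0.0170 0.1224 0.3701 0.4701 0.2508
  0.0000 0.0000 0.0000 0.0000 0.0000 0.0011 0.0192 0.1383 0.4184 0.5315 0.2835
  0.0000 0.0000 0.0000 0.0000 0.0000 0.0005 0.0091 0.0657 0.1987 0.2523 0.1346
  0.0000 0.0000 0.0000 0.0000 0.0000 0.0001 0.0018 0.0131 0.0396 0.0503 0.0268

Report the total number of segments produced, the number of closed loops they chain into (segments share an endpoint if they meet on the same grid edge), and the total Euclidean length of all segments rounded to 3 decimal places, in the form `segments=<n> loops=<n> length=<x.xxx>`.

cell (1,4): code 0100 → (1.850,5.000)–(2.000,4.880)
cell (1,5): code 1100 → (1.094,6.000)–(1.850,5.000)
cell (1,6): code 1100 → (1.605,7.000)–(1.094,6.000)
cell (1,7): code 1000 → (2.000,7.321)–(1.605,7.000)
cell (2,4): code 0010 → (2.000,4.880)–(2.329,5.000)
cell (2,5): code 0111 → (2.329,5.000)–(3.000,5.197)
cell (2,6): code 1011 → (3.000,6.943)–(2.867,7.000)
cell (2,7): code 0001 → (2.867,7.000)–(2.000,7.321)
cell (3,5): code 0010 → (3.000,5.197)–(3.578,6.000)
cell (3,6): code 0001 → (3.578,6.000)–(3.000,6.943)
cell (5,7): code 0100 → (5.776,8.000)–(6.000,7.790)
cell (5,8): code 1100 → (5.485,9.000)–(5.776,8.000)
cell (5,9): code 1000 → (6.000,9.694)–(5.485,9.000)
cell (6,7): code 0110 → (6.000,7.790)–(7.000,7.642)
cell (6,9): code 1001 → (7.000,9.861)–(6.000,9.694)
cell (7,7): code 0010 → (7.000,7.642)–(7.457,8.000)
cell (7,8): code 0011 → (7.457,8.000)–(7.765,9.000)
cell (7,9): code 0001 → (7.765,9.000)–(7.000,9.861)
total: 18 segments, chained into 2 closed loop(s), length Σ = 14.307932

segments=18 loops=2 length=14.308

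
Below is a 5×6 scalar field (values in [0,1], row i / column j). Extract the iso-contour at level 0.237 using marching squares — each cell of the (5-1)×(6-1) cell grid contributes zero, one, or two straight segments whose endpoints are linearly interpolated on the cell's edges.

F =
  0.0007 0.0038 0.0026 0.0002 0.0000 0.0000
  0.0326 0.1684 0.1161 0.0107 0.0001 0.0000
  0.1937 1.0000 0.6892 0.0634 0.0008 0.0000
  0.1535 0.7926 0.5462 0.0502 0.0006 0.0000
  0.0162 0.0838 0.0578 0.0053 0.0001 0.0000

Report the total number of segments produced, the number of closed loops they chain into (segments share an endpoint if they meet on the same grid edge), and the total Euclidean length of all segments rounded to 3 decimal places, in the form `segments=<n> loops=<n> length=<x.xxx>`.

segments=8 loops=1 length=8.474

cell (1,0): code 0100 → (1.082,1.000)–(2.000,0.054)
cell (1,1): code 1100 → (1.211,2.000)–(1.082,1.000)
cell (1,2): code 1000 → (2.000,2.723)–(1.211,2.000)
cell (2,0): code 0110 → (2.000,0.054)–(3.000,0.131)
cell (2,2): code 1001 → (3.000,2.623)–(2.000,2.723)
cell (3,0): code 0010 → (3.000,0.131)–(3.784,1.000)
cell (3,1): code 0011 → (3.784,1.000)–(3.633,2.000)
cell (3,2): code 0001 → (3.633,2.000)–(3.000,2.623)
total: 8 segments, chained into 1 closed loop(s), length Σ = 8.474418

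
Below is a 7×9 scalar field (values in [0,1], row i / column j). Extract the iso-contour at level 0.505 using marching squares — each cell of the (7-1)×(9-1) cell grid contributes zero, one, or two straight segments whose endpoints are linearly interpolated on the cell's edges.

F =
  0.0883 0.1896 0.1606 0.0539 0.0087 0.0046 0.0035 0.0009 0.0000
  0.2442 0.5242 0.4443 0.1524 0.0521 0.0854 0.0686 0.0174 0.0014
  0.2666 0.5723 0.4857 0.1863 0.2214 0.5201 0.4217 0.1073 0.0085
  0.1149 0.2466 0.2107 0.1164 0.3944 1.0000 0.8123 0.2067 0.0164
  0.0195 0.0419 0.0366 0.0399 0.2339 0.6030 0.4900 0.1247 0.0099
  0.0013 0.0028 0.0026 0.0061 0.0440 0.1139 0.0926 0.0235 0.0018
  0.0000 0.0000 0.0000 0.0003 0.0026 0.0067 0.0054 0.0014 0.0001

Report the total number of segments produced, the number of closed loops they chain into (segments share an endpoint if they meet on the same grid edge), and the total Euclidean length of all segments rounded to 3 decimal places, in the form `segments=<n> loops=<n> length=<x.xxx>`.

segments=16 loops=2 length=10.463

cell (0,0): code 0100 → (0.943,1.000)–(1.000,0.931)
cell (0,1): code 1000 → (1.000,1.240)–(0.943,1.000)
cell (1,0): code 0110 → (1.000,0.931)–(2.000,0.780)
cell (1,1): code 1001 → (2.000,1.777)–(1.000,1.240)
cell (1,4): code 0100 → (1.965,5.000)–(2.000,4.949)
cell (1,5): code 1000 → (2.000,5.153)–(1.965,5.000)
cell (2,0): code 0010 → (2.000,0.780)–(2.207,1.000)
cell (2,1): code 0001 → (2.207,1.000)–(2.000,1.777)
cell (2,4): code 0110 → (2.000,4.949)–(3.000,4.183)
cell (2,5): code 1101 → (2.213,6.000)–(2.000,5.153)
cell (2,6): code 1000 → (3.000,6.507)–(2.213,6.000)
cell (3,4): code 0110 → (3.000,4.183)–(4.000,4.734)
cell (3,5): code 1011 → (4.000,5.867)–(3.953,6.000)
cell (3,6): code 0001 → (3.953,6.000)–(3.000,6.507)
cell (4,4): code 0010 → (4.000,4.734)–(4.200,5.000)
cell (4,5): code 0001 → (4.200,5.000)–(4.000,5.867)
total: 16 segments, chained into 2 closed loop(s), length Σ = 10.462612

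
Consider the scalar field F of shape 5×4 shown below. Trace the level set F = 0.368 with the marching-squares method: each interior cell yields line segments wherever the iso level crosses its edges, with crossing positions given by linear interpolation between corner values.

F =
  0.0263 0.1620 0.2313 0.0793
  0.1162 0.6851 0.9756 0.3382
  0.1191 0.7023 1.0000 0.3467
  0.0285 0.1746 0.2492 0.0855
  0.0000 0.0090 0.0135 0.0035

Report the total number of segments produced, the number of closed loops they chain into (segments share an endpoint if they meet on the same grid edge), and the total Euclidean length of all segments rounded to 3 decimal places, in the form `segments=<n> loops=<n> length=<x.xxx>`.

segments=8 loops=1 length=8.259

cell (0,0): code 0100 → (0.394,1.000)–(1.000,0.443)
cell (0,1): code 1100 → (0.184,2.000)–(0.394,1.000)
cell (0,2): code 1000 → (1.000,2.953)–(0.184,2.000)
cell (1,0): code 0110 → (1.000,0.443)–(2.000,0.427)
cell (1,2): code 1001 → (2.000,2.967)–(1.000,2.953)
cell (2,0): code 0010 → (2.000,0.427)–(2.634,1.000)
cell (2,1): code 0011 → (2.634,1.000)–(2.842,2.000)
cell (2,2): code 0001 → (2.842,2.000)–(2.000,2.967)
total: 8 segments, chained into 1 closed loop(s), length Σ = 8.258749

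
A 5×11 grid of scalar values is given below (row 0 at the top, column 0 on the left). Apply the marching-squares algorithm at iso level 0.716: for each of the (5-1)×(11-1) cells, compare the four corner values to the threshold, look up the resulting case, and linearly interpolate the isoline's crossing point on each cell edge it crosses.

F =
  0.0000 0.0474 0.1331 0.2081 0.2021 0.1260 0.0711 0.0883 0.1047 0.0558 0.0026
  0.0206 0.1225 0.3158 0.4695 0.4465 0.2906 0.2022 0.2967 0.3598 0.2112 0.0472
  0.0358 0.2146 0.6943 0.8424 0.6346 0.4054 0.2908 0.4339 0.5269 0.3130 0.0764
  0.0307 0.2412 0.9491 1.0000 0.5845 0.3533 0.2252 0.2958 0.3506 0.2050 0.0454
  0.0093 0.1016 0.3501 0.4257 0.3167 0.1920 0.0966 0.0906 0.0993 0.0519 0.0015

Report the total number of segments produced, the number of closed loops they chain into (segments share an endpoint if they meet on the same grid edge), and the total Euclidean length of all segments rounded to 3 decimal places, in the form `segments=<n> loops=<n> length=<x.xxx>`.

segments=8 loops=1 length=6.118

cell (1,2): code 0100 → (1.661,3.000)–(2.000,2.147)
cell (1,3): code 1000 → (2.000,3.608)–(1.661,3.000)
cell (2,1): code 0100 → (2.085,2.000)–(3.000,1.671)
cell (2,2): code 1110 → (2.000,2.147)–(2.085,2.000)
cell (2,3): code 1001 → (3.000,3.684)–(2.000,3.608)
cell (3,1): code 0010 → (3.000,1.671)–(3.389,2.000)
cell (3,2): code 0011 → (3.389,2.000)–(3.495,3.000)
cell (3,3): code 0001 → (3.495,3.000)–(3.000,3.684)
total: 8 segments, chained into 1 closed loop(s), length Σ = 6.118214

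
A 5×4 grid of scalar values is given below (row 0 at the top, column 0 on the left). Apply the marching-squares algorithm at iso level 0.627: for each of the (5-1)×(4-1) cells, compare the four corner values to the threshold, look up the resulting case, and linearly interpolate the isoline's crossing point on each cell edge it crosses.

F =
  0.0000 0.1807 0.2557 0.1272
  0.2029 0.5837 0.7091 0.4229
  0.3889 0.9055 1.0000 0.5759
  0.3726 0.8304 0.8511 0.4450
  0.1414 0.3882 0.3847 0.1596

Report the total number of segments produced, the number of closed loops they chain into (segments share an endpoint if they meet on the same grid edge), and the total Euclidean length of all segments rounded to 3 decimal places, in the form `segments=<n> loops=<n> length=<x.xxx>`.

cell (0,1): code 0100 → (0.819,2.000)–(1.000,1.345)
cell (0,2): code 1000 → (1.000,2.287)–(0.819,2.000)
cell (1,0): code 0100 → (1.135,1.000)–(2.000,0.461)
cell (1,1): code 1110 → (1.000,1.345)–(1.135,1.000)
cell (1,2): code 1001 → (2.000,2.880)–(1.000,2.287)
cell (2,0): code 0110 → (2.000,0.461)–(3.000,0.556)
cell (2,2): code 1001 → (3.000,2.552)–(2.000,2.880)
cell (3,0): code 0010 → (3.000,0.556)–(3.460,1.000)
cell (3,1): code 0011 → (3.460,1.000)–(3.480,2.000)
cell (3,2): code 0001 → (3.480,2.000)–(3.000,2.552)
total: 10 segments, chained into 1 closed loop(s), length Σ = 7.999375

segments=10 loops=1 length=7.999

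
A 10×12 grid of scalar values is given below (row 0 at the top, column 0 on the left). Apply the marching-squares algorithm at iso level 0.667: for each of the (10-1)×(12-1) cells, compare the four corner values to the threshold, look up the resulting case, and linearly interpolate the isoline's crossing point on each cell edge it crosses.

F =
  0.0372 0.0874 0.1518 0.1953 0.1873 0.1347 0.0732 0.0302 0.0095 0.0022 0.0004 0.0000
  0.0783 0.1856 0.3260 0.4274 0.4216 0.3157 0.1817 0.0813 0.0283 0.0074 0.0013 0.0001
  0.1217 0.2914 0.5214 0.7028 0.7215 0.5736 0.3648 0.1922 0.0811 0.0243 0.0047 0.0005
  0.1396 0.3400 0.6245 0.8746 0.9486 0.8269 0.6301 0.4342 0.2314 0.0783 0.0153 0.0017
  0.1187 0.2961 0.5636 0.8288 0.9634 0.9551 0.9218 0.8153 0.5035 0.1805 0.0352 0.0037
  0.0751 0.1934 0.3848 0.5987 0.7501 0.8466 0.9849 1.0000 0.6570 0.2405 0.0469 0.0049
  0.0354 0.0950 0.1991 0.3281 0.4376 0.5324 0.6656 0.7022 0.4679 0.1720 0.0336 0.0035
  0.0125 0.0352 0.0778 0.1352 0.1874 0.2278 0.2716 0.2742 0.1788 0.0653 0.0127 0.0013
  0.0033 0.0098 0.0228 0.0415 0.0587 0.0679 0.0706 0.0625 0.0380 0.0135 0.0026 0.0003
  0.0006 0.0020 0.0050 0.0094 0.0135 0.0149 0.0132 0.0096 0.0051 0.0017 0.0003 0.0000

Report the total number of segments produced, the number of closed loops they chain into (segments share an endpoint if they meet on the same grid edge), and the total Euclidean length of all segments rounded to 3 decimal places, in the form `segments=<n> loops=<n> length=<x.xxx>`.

segments=20 loops=1 length=15.365

cell (1,2): code 0100 → (1.870,3.000)–(2.000,2.803)
cell (1,3): code 1100 → (1.818,4.000)–(1.870,3.000)
cell (1,4): code 1000 → (2.000,4.368)–(1.818,4.000)
cell (2,2): code 0110 → (2.000,2.803)–(3.000,2.170)
cell (2,4): code 1101 → (2.369,5.000)–(2.000,4.368)
cell (2,5): code 1000 → (3.000,5.812)–(2.369,5.000)
cell (3,2): code 0110 → (3.000,2.170)–(4.000,2.390)
cell (3,5): code 1101 → (3.126,6.000)–(3.000,5.812)
cell (3,6): code 1100 → (3.611,7.000)–(3.126,6.000)
cell (3,7): code 1000 → (4.000,7.476)–(3.611,7.000)
cell (4,2): code 0010 → (4.000,2.390)–(4.703,3.000)
cell (4,3): code 0111 → (4.703,3.000)–(5.000,3.451)
cell (4,7): code 1001 → (5.000,7.971)–(4.000,7.476)
cell (5,3): code 0010 → (5.000,3.451)–(5.266,4.000)
cell (5,4): code 0011 → (5.266,4.000)–(5.572,5.000)
cell (5,5): code 0011 → (5.572,5.000)–(5.996,6.000)
cell (5,6): code 0111 → (5.996,6.000)–(6.000,6.038)
cell (5,7): code 1001 → (6.000,7.150)–(5.000,7.971)
cell (6,6): code 0010 → (6.000,6.038)–(6.082,7.000)
cell (6,7): code 0001 → (6.082,7.000)–(6.000,7.150)
total: 20 segments, chained into 1 closed loop(s), length Σ = 15.365081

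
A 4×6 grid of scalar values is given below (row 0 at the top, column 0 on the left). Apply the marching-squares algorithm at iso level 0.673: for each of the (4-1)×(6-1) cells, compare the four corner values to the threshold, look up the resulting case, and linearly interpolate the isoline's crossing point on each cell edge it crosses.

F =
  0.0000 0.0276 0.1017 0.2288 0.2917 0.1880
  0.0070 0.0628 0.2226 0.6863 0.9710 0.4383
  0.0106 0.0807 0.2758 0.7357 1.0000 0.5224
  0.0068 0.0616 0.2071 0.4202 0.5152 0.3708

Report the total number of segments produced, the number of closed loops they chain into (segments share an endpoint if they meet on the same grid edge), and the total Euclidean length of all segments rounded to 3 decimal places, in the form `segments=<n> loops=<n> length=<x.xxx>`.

cell (0,2): code 0100 → (0.971,3.000)–(1.000,2.971)
cell (0,3): code 1100 → (0.561,4.000)–(0.971,3.000)
cell (0,4): code 1000 → (1.000,4.559)–(0.561,4.000)
cell (1,2): code 0110 → (1.000,2.971)–(2.000,2.864)
cell (1,4): code 1001 → (2.000,4.685)–(1.000,4.559)
cell (2,2): code 0010 → (2.000,2.864)–(2.199,3.000)
cell (2,3): code 0011 → (2.199,3.000)–(2.675,4.000)
cell (2,4): code 0001 → (2.675,4.000)–(2.000,4.685)
total: 8 segments, chained into 1 closed loop(s), length Σ = 6.155503

segments=8 loops=1 length=6.156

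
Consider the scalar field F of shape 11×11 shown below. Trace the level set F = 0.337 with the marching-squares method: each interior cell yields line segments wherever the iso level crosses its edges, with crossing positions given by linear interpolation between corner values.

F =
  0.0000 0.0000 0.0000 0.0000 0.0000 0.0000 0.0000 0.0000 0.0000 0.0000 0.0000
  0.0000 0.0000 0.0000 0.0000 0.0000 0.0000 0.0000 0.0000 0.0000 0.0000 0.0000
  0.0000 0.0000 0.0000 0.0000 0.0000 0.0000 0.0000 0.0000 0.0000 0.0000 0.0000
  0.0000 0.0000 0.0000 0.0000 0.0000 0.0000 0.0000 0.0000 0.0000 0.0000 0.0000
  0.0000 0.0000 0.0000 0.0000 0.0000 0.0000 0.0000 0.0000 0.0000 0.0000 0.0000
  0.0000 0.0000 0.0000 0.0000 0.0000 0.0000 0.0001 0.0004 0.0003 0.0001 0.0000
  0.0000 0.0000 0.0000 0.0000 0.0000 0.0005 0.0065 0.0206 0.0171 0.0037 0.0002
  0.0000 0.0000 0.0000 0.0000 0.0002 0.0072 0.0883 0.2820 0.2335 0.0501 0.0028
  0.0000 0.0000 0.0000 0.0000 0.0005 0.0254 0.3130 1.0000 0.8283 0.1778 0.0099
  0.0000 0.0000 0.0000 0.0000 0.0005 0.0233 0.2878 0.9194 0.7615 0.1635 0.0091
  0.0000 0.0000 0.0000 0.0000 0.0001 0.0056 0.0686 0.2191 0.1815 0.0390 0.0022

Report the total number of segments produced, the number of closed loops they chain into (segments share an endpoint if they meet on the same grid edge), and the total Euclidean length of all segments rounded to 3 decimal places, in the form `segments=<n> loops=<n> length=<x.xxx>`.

cell (7,6): code 0100 → (7.077,7.000)–(8.000,6.035)
cell (7,7): code 1100 → (7.174,8.000)–(7.077,7.000)
cell (7,8): code 1000 → (8.000,8.755)–(7.174,8.000)
cell (8,6): code 0110 → (8.000,6.035)–(9.000,6.078)
cell (8,8): code 1001 → (9.000,8.710)–(8.000,8.755)
cell (9,6): code 0010 → (9.000,6.078)–(9.832,7.000)
cell (9,7): code 0011 → (9.832,7.000)–(9.732,8.000)
cell (9,8): code 0001 → (9.732,8.000)–(9.000,8.710)
total: 8 segments, chained into 1 closed loop(s), length Σ = 8.727887

segments=8 loops=1 length=8.728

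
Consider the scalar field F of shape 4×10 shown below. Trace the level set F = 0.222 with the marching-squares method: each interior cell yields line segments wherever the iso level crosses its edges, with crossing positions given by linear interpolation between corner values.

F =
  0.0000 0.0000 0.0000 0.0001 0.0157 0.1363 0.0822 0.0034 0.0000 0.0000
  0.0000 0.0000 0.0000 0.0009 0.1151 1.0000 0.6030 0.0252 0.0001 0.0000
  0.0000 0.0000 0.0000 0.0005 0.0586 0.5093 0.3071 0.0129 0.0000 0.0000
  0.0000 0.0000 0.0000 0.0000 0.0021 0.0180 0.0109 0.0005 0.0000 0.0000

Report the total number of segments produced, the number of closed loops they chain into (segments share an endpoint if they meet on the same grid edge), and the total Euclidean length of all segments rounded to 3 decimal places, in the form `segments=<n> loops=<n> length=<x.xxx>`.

segments=8 loops=1 length=7.669

cell (0,4): code 0100 → (0.099,5.000)–(1.000,4.121)
cell (0,5): code 1100 → (0.268,6.000)–(0.099,5.000)
cell (0,6): code 1000 → (1.000,6.659)–(0.268,6.000)
cell (1,4): code 0110 → (1.000,4.121)–(2.000,4.363)
cell (1,6): code 1001 → (2.000,6.289)–(1.000,6.659)
cell (2,4): code 0010 → (2.000,4.363)–(2.585,5.000)
cell (2,5): code 0011 → (2.585,5.000)–(2.287,6.000)
cell (2,6): code 0001 → (2.287,6.000)–(2.000,6.289)
total: 8 segments, chained into 1 closed loop(s), length Σ = 7.668978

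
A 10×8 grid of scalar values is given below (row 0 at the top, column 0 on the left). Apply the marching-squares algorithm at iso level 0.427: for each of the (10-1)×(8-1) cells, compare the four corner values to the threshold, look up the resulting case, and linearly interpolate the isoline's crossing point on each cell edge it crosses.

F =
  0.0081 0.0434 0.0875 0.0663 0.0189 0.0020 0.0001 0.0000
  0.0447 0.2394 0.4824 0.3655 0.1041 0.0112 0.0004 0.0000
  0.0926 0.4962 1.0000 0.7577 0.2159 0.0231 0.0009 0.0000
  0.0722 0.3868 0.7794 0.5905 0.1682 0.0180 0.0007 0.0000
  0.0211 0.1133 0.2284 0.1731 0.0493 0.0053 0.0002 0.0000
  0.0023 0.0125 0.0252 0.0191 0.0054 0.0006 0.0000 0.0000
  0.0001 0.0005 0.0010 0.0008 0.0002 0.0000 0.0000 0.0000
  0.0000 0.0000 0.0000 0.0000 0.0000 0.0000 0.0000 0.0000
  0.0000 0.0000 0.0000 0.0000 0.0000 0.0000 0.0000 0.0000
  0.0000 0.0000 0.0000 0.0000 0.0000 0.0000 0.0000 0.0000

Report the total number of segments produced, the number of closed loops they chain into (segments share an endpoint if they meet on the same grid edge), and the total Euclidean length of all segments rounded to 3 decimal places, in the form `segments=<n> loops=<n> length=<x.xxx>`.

cell (0,1): code 0100 → (0.860,2.000)–(1.000,1.772)
cell (0,2): code 1000 → (1.000,2.474)–(0.860,2.000)
cell (1,0): code 0100 → (1.731,1.000)–(2.000,0.829)
cell (1,1): code 1110 → (1.000,1.772)–(1.731,1.000)
cell (1,2): code 1101 → (1.157,3.000)–(1.000,2.474)
cell (1,3): code 1000 → (2.000,3.610)–(1.157,3.000)
cell (2,0): code 0010 → (2.000,0.829)–(2.633,1.000)
cell (2,1): code 0111 → (2.633,1.000)–(3.000,1.102)
cell (2,3): code 1001 → (3.000,3.387)–(2.000,3.610)
cell (3,1): code 0010 → (3.000,1.102)–(3.640,2.000)
cell (3,2): code 0011 → (3.640,2.000)–(3.392,3.000)
cell (3,3): code 0001 → (3.392,3.000)–(3.000,3.387)
total: 12 segments, chained into 1 closed loop(s), length Σ = 8.478675

segments=12 loops=1 length=8.479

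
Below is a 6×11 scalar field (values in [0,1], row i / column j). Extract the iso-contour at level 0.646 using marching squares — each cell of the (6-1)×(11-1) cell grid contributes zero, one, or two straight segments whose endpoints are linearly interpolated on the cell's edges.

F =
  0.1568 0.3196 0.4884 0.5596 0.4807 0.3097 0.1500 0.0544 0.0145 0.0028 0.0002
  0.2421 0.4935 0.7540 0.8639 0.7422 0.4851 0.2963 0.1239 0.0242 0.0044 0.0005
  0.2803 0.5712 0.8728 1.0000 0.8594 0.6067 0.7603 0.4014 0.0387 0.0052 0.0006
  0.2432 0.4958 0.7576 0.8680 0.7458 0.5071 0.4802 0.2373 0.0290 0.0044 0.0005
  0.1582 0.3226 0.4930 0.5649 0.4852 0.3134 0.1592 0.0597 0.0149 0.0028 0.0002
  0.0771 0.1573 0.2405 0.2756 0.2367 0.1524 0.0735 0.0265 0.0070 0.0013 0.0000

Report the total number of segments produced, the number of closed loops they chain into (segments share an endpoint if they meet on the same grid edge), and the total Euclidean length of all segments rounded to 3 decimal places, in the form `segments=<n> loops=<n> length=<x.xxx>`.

cell (0,1): code 0100 → (0.593,2.000)–(1.000,1.585)
cell (0,2): code 1100 → (0.284,3.000)–(0.593,2.000)
cell (0,3): code 1100 → (0.632,4.000)–(0.284,3.000)
cell (0,4): code 1000 → (1.000,4.374)–(0.632,4.000)
cell (1,1): code 0110 → (1.000,1.585)–(2.000,1.248)
cell (1,4): code 1001 → (2.000,4.844)–(1.000,4.374)
cell (1,5): code 0100 → (1.754,6.000)–(2.000,5.256)
cell (1,6): code 1000 → (2.000,6.318)–(1.754,6.000)
cell (2,1): code 0110 → (2.000,1.248)–(3.000,1.574)
cell (2,4): code 1001 → (3.000,4.418)–(2.000,4.844)
cell (2,5): code 0010 → (2.000,5.256)–(2.408,6.000)
cell (2,6): code 0001 → (2.408,6.000)–(2.000,6.318)
cell (3,1): code 0010 → (3.000,1.574)–(3.422,2.000)
cell (3,2): code 0011 → (3.422,2.000)–(3.732,3.000)
cell (3,3): code 0011 → (3.732,3.000)–(3.383,4.000)
cell (3,4): code 0001 → (3.383,4.000)–(3.000,4.418)
total: 16 segments, chained into 2 closed loop(s), length Σ = 13.336279

segments=16 loops=2 length=13.336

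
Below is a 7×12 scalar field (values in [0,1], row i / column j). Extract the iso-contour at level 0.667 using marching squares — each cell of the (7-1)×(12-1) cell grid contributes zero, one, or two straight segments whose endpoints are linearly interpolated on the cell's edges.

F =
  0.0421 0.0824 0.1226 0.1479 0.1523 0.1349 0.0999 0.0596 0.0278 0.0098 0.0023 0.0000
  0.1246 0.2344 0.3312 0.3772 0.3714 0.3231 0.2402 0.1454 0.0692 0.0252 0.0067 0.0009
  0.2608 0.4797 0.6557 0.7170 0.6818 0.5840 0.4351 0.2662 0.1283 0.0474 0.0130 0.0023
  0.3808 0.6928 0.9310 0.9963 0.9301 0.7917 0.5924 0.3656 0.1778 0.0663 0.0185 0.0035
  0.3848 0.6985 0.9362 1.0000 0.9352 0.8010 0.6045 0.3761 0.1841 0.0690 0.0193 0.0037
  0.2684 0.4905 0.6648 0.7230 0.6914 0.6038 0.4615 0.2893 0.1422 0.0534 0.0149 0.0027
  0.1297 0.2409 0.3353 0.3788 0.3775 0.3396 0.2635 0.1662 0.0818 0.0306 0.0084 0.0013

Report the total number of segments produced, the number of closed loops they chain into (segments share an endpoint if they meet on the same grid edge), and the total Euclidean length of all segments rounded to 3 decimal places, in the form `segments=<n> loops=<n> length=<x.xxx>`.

cell (1,2): code 0100 → (1.853,3.000)–(2.000,2.184)
cell (1,3): code 1100 → (1.952,4.000)–(1.853,3.000)
cell (1,4): code 1000 → (2.000,4.151)–(1.952,4.000)
cell (2,0): code 0100 → (2.879,1.000)–(3.000,0.917)
cell (2,1): code 1100 → (2.041,2.000)–(2.879,1.000)
cell (2,2): code 1110 → (2.000,2.184)–(2.041,2.000)
cell (2,4): code 1101 → (2.400,5.000)–(2.000,4.151)
cell (2,5): code 1000 → (3.000,5.626)–(2.400,5.000)
cell (3,0): code 0110 → (3.000,0.917)–(4.000,0.900)
cell (3,5): code 1001 → (4.000,5.682)–(3.000,5.626)
cell (4,0): code 0010 → (4.000,0.900)–(4.151,1.000)
cell (4,1): code 0011 → (4.151,1.000)–(4.992,2.000)
cell (4,2): code 0111 → (4.992,2.000)–(5.000,2.038)
cell (4,4): code 1011 → (5.000,4.279)–(4.680,5.000)
cell (4,5): code 0001 → (4.680,5.000)–(4.000,5.682)
cell (5,2): code 0010 → (5.000,2.038)–(5.163,3.000)
cell (5,3): code 0011 → (5.163,3.000)–(5.078,4.000)
cell (5,4): code 0001 → (5.078,4.000)–(5.000,4.279)
total: 18 segments, chained into 1 closed loop(s), length Σ = 12.986874

segments=18 loops=1 length=12.987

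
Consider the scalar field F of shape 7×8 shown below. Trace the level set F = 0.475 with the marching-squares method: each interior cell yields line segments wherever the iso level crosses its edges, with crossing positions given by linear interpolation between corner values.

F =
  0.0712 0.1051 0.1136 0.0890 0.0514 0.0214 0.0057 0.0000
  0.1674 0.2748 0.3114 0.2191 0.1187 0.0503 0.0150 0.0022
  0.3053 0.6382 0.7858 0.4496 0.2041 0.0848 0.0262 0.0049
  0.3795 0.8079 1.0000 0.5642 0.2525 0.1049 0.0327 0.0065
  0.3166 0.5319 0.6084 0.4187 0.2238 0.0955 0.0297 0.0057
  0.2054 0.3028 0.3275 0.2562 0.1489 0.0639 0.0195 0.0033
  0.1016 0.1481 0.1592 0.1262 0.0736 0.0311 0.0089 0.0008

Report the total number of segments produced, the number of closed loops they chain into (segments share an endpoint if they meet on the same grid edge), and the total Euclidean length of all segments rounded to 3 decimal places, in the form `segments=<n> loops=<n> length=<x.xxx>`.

segments=12 loops=1 length=9.447

cell (1,0): code 0100 → (1.551,1.000)–(2.000,0.510)
cell (1,1): code 1100 → (1.345,2.000)–(1.551,1.000)
cell (1,2): code 1000 → (2.000,2.924)–(1.345,2.000)
cell (2,0): code 0110 → (2.000,0.510)–(3.000,0.223)
cell (2,2): code 1101 → (2.222,3.000)–(2.000,2.924)
cell (2,3): code 1000 → (3.000,3.286)–(2.222,3.000)
cell (3,0): code 0110 → (3.000,0.223)–(4.000,0.736)
cell (3,2): code 1011 → (4.000,2.703)–(3.613,3.000)
cell (3,3): code 0001 → (3.613,3.000)–(3.000,3.286)
cell (4,0): code 0010 → (4.000,0.736)–(4.248,1.000)
cell (4,1): code 0011 → (4.248,1.000)–(4.475,2.000)
cell (4,2): code 0001 → (4.475,2.000)–(4.000,2.703)
total: 12 segments, chained into 1 closed loop(s), length Σ = 9.447288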